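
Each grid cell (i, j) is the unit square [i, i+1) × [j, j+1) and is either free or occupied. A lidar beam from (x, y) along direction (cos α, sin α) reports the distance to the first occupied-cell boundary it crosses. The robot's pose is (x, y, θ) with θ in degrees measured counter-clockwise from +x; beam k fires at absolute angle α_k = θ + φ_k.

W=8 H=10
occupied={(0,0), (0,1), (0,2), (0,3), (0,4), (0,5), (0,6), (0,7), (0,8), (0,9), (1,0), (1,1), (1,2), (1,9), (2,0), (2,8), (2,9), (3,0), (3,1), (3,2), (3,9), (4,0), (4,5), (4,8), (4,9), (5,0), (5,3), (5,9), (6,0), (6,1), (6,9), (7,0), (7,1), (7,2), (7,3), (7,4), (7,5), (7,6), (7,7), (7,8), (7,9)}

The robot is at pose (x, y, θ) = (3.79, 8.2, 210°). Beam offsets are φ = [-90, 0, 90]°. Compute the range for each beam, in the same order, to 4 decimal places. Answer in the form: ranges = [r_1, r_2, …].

beam 1: φ=-90°, α=120°
  direction (-0.5000, 0.8660); cell (3,8); t to first gridline: x 1.5800, y 0.9238 (then +2.0000 / +1.1547)
    (3,9) via y @ 0.9238  # hit
  → r_1 = 0.9238
beam 2: φ=0°, α=210°
  direction (-0.8660, -0.5000); cell (3,8); t to first gridline: x 0.9122, y 0.4000 (then +1.1547 / +2.0000)
    (3,7) via y @ 0.4000
    (2,7) via x @ 0.9122
    (1,7) via x @ 2.0669
    (1,6) via y @ 2.4000
    (0,6) via x @ 3.2216  # hit
  → r_2 = 3.2216
beam 3: φ=90°, α=300°
  direction (0.5000, -0.8660); cell (3,8); t to first gridline: x 0.4200, y 0.2309 (then +2.0000 / +1.1547)
    (3,7) via y @ 0.2309
    (4,7) via x @ 0.4200
    (4,6) via y @ 1.3856
    (5,6) via x @ 2.4200
    (5,5) via y @ 2.5403
    (5,4) via y @ 3.6950
    (6,4) via x @ 4.4200
    (6,3) via y @ 4.8497
    (6,2) via y @ 6.0044
    (7,2) via x @ 6.4200  # hit
  → r_3 = 6.4200

ranges = [0.9238, 3.2216, 6.4200]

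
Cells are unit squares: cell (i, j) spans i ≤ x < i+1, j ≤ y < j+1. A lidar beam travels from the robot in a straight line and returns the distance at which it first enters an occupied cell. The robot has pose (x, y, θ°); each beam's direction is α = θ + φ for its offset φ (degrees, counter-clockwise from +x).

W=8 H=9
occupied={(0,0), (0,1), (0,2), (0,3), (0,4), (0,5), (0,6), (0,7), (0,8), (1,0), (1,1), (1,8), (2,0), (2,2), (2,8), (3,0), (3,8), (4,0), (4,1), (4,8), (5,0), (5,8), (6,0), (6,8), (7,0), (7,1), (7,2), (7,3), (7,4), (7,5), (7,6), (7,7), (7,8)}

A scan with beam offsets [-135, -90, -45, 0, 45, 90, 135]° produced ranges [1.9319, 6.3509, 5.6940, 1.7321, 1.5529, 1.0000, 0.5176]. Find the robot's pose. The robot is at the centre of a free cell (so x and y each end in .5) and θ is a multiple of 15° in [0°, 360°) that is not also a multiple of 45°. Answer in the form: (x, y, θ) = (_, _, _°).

Enumerate (i+0.5, j+0.5, θ) over the 39 free cells and 16 admissible headings. For each, cast all 7 beams and compare to the given ranges.
  (1.5, 2.5, 285°): beam 1 = 0.5774 ≠ 1.9319 ✗
  (3.5, 6.5, 240°): beam 1 = 1.5529 ≠ 1.9319 ✗
  (6.5, 6.5, 15°): beam 1 = 6.3509 ≠ 1.9319 ✗
  (6.5, 3.5, 165°): beam 1 = 0.5774 ≠ 1.9319 ✗
  (6.5, 4.5, 195°): beam 1 = 1.0000 ≠ 1.9319 ✗
  …
  (6.5, 2.5, 210°): r_1=1.9319, r_2=6.3509, r_3=5.6940, r_4=1.7321, r_5=1.5529, r_6=1.0000, r_7=0.5176 — all match ✓
No second candidate reproduces the full scan.

(x, y, θ) = (6.5, 2.5, 210°)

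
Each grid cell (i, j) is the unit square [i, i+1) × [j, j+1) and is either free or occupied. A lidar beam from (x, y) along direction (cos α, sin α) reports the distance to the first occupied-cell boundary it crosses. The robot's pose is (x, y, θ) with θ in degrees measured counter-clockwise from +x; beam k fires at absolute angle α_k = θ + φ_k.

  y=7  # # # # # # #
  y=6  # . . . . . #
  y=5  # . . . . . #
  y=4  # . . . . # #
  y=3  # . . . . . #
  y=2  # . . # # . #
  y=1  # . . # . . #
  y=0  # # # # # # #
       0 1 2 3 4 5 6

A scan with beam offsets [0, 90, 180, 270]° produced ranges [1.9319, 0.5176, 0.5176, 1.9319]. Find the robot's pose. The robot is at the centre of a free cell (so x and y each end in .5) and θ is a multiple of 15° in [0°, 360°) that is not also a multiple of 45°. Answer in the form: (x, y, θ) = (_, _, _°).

(x, y, θ) = (5.5, 3.5, 285°)

The pose lattice has 26·16 = 416 candidates. Test each by forward raycasting.
  (5.5, 2.5, 285°): beam 1 = 1.5529 ≠ 1.9319 ✗
  (5.5, 5.5, 285°): beam 1 = 0.5176 ≠ 1.9319 ✗
  (3.5, 6.5, 15°): beam 3 = 2.5882 ≠ 0.5176 ✗
  (2.5, 1.5, 105°): beam 1 = 5.6940 ≠ 1.9319 ✗
  …
  (5.5, 3.5, 285°): r_1=1.9319, r_2=0.5176, r_3=0.5176, r_4=1.9319 — all match ✓
Only this pose fits every beam.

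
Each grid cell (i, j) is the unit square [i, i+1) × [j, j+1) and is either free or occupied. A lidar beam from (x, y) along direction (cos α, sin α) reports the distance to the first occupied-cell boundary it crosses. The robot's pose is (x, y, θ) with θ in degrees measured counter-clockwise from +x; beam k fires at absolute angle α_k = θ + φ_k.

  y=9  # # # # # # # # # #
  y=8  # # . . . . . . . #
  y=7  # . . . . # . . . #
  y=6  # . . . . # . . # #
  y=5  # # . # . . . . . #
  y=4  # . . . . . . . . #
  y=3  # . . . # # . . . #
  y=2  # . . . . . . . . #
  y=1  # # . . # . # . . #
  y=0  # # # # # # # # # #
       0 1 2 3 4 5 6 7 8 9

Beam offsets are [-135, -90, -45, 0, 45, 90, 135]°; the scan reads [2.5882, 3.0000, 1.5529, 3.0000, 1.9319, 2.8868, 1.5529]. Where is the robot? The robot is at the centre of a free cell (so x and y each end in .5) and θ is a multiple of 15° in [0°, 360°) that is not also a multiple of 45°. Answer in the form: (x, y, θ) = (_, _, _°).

The pose lattice has 53·16 = 848 candidates. Test each by forward raycasting.
  (3.5, 7.5, 330°): beam 2 = 5.0000 ≠ 3.0000 ✗
  (7.5, 3.5, 330°): beam 1 = 1.5529 ≠ 2.5882 ✗
  (8.5, 1.5, 345°): beam 1 = 1.0000 ≠ 2.5882 ✗
  (3.5, 4.5, 75°): beam 1 = 1.0000 ≠ 2.5882 ✗
  …
  (7.5, 3.5, 210°): r_1=2.5882, r_2=3.0000, r_3=1.5529, r_4=3.0000, r_5=1.9319, r_6=2.8868, r_7=1.5529 — all match ✓
Unique over the lattice → pose = (7.5, 3.5, 210°).

(x, y, θ) = (7.5, 3.5, 210°)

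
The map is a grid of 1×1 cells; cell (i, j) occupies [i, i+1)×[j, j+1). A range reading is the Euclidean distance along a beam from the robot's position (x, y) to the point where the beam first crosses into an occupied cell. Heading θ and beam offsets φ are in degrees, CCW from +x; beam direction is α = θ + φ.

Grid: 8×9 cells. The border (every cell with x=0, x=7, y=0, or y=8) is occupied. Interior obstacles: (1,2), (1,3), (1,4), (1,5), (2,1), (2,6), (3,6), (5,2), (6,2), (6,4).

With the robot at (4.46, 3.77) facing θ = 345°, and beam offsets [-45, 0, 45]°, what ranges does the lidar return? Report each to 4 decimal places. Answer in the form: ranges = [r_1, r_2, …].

beam 1: φ=-45°, α=300°
  cosα=0.5000 sinα=-0.8660 | (4,3) | tMaxX 1.0800 tMaxY 0.8891 | tΔX 2.0000 tΔY 1.1547
    t=0.8891 [y] (4,2)
    t=1.0800 [x] (5,2) — stop
  → r_1 = 1.0800
beam 2: φ=0°, α=345°
  cosα=0.9659 sinα=-0.2588 | (4,3) | tMaxX 0.5590 tMaxY 2.9751 | tΔX 1.0353 tΔY 3.8637
    t=0.5590 [x] (5,3)
    t=1.5943 [x] (6,3)
    t=2.6296 [x] (7,3) — stop
  → r_2 = 2.6296
beam 3: φ=45°, α=30°
  cosα=0.8660 sinα=0.5000 | (4,3) | tMaxX 0.6235 tMaxY 0.4600 | tΔX 1.1547 tΔY 2.0000
    t=0.4600 [y] (4,4)
    t=0.6235 [x] (5,4)
    t=1.7782 [x] (6,4) — stop
  → r_3 = 1.7782

ranges = [1.0800, 2.6296, 1.7782]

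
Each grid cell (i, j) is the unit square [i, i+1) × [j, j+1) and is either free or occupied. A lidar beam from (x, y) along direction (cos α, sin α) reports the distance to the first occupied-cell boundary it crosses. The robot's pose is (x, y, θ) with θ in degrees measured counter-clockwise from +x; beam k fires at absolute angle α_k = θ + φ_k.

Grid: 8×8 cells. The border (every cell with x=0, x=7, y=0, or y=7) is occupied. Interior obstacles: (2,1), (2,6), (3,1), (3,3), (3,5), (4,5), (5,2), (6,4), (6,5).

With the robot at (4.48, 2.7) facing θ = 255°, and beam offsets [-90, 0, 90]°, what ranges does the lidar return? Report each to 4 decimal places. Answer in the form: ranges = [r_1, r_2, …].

beam 1: φ=-90°, α=165°
  d=(-0.9659,0.2588)  start (4,2)  tX=0.4969 tY=1.1591  stride 1/|dx|=1.0353 1/|dy|=3.8637
    cross x-line → (3,2), t=0.4969
    cross y-line → (3,3), t=1.1591 (wall)
  → r_1 = 1.1591
beam 2: φ=0°, α=255°
  d=(-0.2588,-0.9659)  start (4,2)  tX=1.8546 tY=0.7247  stride 1/|dx|=3.8637 1/|dy|=1.0353
    cross y-line → (4,1), t=0.7247
    cross y-line → (4,0), t=1.7600 (wall)
  → r_2 = 1.7600
beam 3: φ=90°, α=345°
  d=(0.9659,-0.2588)  start (4,2)  tX=0.5383 tY=2.7046  stride 1/|dx|=1.0353 1/|dy|=3.8637
    cross x-line → (5,2), t=0.5383 (wall)
  → r_3 = 0.5383

ranges = [1.1591, 1.7600, 0.5383]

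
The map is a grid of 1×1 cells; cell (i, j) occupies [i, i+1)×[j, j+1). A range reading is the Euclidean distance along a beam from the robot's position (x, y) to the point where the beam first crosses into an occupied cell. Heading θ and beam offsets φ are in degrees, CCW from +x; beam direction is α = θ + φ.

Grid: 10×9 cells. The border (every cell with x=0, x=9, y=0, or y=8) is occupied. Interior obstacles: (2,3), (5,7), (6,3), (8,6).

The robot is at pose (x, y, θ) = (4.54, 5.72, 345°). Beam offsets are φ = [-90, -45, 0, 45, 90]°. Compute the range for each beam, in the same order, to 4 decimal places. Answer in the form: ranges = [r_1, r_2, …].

ranges = [4.8865, 2.9200, 4.6173, 4.5600, 1.7773]

beam 1: φ=-90°, α=255°
  dir = (cos 255°, sin 255°) = (-0.2588, -0.9659); from cell (4,5)
  next x-line at t=2.0864, next y-line at t=0.7454; Δt_x=3.8637, Δt_y=1.0353
    y: enter (4,4) at t=0.7454
    y: enter (4,3) at t=1.7807
    x: enter (3,3) at t=2.0864
    y: enter (3,2) at t=2.8160
    y: enter (3,1) at t=3.8512
    y: enter (3,0) at t=4.8865 ← occupied
  → r_1 = 4.8865
beam 2: φ=-45°, α=300°
  dir = (cos 300°, sin 300°) = (0.5000, -0.8660); from cell (4,5)
  next x-line at t=0.9200, next y-line at t=0.8314; Δt_x=2.0000, Δt_y=1.1547
    y: enter (4,4) at t=0.8314
    x: enter (5,4) at t=0.9200
    y: enter (5,3) at t=1.9861
    x: enter (6,3) at t=2.9200 ← occupied
  → r_2 = 2.9200
beam 3: φ=0°, α=345°
  dir = (cos 345°, sin 345°) = (0.9659, -0.2588); from cell (4,5)
  next x-line at t=0.4762, next y-line at t=2.7819; Δt_x=1.0353, Δt_y=3.8637
    x: enter (5,5) at t=0.4762
    x: enter (6,5) at t=1.5115
    x: enter (7,5) at t=2.5468
    y: enter (7,4) at t=2.7819
    x: enter (8,4) at t=3.5821
    x: enter (9,4) at t=4.6173 ← occupied
  → r_3 = 4.6173
beam 4: φ=45°, α=30°
  dir = (cos 30°, sin 30°) = (0.8660, 0.5000); from cell (4,5)
  next x-line at t=0.5312, next y-line at t=0.5600; Δt_x=1.1547, Δt_y=2.0000
    x: enter (5,5) at t=0.5312
    y: enter (5,6) at t=0.5600
    x: enter (6,6) at t=1.6859
    y: enter (6,7) at t=2.5600
    x: enter (7,7) at t=2.8406
    x: enter (8,7) at t=3.9953
    y: enter (8,8) at t=4.5600 ← occupied
  → r_4 = 4.5600
beam 5: φ=90°, α=75°
  dir = (cos 75°, sin 75°) = (0.2588, 0.9659); from cell (4,5)
  next x-line at t=1.7773, next y-line at t=0.2899; Δt_x=3.8637, Δt_y=1.0353
    y: enter (4,6) at t=0.2899
    y: enter (4,7) at t=1.3252
    x: enter (5,7) at t=1.7773 ← occupied
  → r_5 = 1.7773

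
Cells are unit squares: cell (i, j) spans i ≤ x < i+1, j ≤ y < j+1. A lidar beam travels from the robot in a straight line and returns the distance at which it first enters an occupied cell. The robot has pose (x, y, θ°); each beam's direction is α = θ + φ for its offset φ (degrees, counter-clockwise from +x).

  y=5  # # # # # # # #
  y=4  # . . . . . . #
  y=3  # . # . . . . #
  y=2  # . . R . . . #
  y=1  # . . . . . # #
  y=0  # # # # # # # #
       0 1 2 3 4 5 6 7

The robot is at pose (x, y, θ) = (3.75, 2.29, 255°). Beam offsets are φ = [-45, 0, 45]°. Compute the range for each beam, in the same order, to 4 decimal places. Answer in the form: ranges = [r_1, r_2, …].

beam 1: φ=-45°, α=210°
  d=(-0.8660,-0.5000)  start (3,2)  tX=0.8660 tY=0.5800  stride 1/|dx|=1.1547 1/|dy|=2.0000
    cross y-line → (3,1), t=0.5800
    cross x-line → (2,1), t=0.8660
    cross x-line → (1,1), t=2.0207
    cross y-line → (1,0), t=2.5800 (wall)
  → r_1 = 2.5800
beam 2: φ=0°, α=255°
  d=(-0.2588,-0.9659)  start (3,2)  tX=2.8978 tY=0.3002  stride 1/|dx|=3.8637 1/|dy|=1.0353
    cross y-line → (3,1), t=0.3002
    cross y-line → (3,0), t=1.3355 (wall)
  → r_2 = 1.3355
beam 3: φ=45°, α=300°
  d=(0.5000,-0.8660)  start (3,2)  tX=0.5000 tY=0.3349  stride 1/|dx|=2.0000 1/|dy|=1.1547
    cross y-line → (3,1), t=0.3349
    cross x-line → (4,1), t=0.5000
    cross y-line → (4,0), t=1.4896 (wall)
  → r_3 = 1.4896

ranges = [2.5800, 1.3355, 1.4896]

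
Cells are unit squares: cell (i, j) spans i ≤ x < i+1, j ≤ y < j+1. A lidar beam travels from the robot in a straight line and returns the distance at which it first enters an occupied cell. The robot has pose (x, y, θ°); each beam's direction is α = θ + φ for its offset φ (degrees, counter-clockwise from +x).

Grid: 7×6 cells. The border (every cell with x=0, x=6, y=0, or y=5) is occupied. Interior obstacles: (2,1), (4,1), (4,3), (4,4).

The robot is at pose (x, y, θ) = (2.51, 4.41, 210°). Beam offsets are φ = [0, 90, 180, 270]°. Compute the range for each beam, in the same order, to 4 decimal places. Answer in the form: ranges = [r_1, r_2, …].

beam 1: φ=0°, α=210°
  cosα=-0.8660 sinα=-0.5000 | (2,4) | tMaxX 0.5889 tMaxY 0.8200 | tΔX 1.1547 tΔY 2.0000
    t=0.5889 [x] (1,4)
    t=0.8200 [y] (1,3)
    t=1.7436 [x] (0,3) — stop
  → r_1 = 1.7436
beam 2: φ=90°, α=300°
  cosα=0.5000 sinα=-0.8660 | (2,4) | tMaxX 0.9800 tMaxY 0.4734 | tΔX 2.0000 tΔY 1.1547
    t=0.4734 [y] (2,3)
    t=0.9800 [x] (3,3)
    t=1.6281 [y] (3,2)
    t=2.7828 [y] (3,1)
    t=2.9800 [x] (4,1) — stop
  → r_2 = 2.9800
beam 3: φ=180°, α=30°
  cosα=0.8660 sinα=0.5000 | (2,4) | tMaxX 0.5658 tMaxY 1.1800 | tΔX 1.1547 tΔY 2.0000
    t=0.5658 [x] (3,4)
    t=1.1800 [y] (3,5) — stop
  → r_3 = 1.1800
beam 4: φ=270°, α=120°
  cosα=-0.5000 sinα=0.8660 | (2,4) | tMaxX 1.0200 tMaxY 0.6813 | tΔX 2.0000 tΔY 1.1547
    t=0.6813 [y] (2,5) — stop
  → r_4 = 0.6813

ranges = [1.7436, 2.9800, 1.1800, 0.6813]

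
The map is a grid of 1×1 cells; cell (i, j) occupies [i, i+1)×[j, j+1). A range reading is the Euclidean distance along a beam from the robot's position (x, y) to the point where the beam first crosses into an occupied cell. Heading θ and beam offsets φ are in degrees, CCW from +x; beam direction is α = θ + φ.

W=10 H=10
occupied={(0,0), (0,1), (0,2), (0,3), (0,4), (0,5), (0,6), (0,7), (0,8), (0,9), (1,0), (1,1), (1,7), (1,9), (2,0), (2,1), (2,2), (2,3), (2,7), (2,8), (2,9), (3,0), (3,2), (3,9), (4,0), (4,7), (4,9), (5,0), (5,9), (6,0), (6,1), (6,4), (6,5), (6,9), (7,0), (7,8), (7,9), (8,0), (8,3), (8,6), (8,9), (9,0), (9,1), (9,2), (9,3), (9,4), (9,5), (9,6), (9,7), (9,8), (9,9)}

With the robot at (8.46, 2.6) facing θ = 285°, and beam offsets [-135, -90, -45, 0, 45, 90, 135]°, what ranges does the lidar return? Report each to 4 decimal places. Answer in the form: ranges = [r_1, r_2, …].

beam 1: φ=-135°, α=150°
  cosα=-0.8660 sinα=0.5000 | (8,2) | tMaxX 0.5312 tMaxY 0.8000 | tΔX 1.1547 tΔY 2.0000
    t=0.5312 [x] (7,2)
    t=0.8000 [y] (7,3)
    t=1.6859 [x] (6,3)
    t=2.8000 [y] (6,4) — stop
  → r_1 = 2.8000
beam 2: φ=-90°, α=195°
  cosα=-0.9659 sinα=-0.2588 | (8,2) | tMaxX 0.4762 tMaxY 2.3182 | tΔX 1.0353 tΔY 3.8637
    t=0.4762 [x] (7,2)
    t=1.5115 [x] (6,2)
    t=2.3182 [y] (6,1) — stop
  → r_2 = 2.3182
beam 3: φ=-45°, α=240°
  cosα=-0.5000 sinα=-0.8660 | (8,2) | tMaxX 0.9200 tMaxY 0.6928 | tΔX 2.0000 tΔY 1.1547
    t=0.6928 [y] (8,1)
    t=0.9200 [x] (7,1)
    t=1.8475 [y] (7,0) — stop
  → r_3 = 1.8475
beam 4: φ=0°, α=285°
  cosα=0.2588 sinα=-0.9659 | (8,2) | tMaxX 2.0864 tMaxY 0.6212 | tΔX 3.8637 tΔY 1.0353
    t=0.6212 [y] (8,1)
    t=1.6564 [y] (8,0) — stop
  → r_4 = 1.6564
beam 5: φ=45°, α=330°
  cosα=0.8660 sinα=-0.5000 | (8,2) | tMaxX 0.6235 tMaxY 1.2000 | tΔX 1.1547 tΔY 2.0000
    t=0.6235 [x] (9,2) — stop
  → r_5 = 0.6235
beam 6: φ=90°, α=15°
  cosα=0.9659 sinα=0.2588 | (8,2) | tMaxX 0.5590 tMaxY 1.5455 | tΔX 1.0353 tΔY 3.8637
    t=0.5590 [x] (9,2) — stop
  → r_6 = 0.5590
beam 7: φ=135°, α=60°
  cosα=0.5000 sinα=0.8660 | (8,2) | tMaxX 1.0800 tMaxY 0.4619 | tΔX 2.0000 tΔY 1.1547
    t=0.4619 [y] (8,3) — stop
  → r_7 = 0.4619

ranges = [2.8000, 2.3182, 1.8475, 1.6564, 0.6235, 0.5590, 0.4619]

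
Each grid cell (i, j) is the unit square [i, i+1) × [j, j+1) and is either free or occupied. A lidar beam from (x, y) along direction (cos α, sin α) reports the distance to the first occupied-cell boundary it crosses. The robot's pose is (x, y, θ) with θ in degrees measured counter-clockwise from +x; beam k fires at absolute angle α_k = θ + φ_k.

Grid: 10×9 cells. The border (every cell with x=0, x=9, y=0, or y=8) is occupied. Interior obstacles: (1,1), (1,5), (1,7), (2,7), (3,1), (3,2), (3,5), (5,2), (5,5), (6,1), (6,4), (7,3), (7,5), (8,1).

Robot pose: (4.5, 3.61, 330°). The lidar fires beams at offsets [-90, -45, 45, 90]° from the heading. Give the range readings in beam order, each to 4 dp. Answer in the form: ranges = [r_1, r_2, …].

beam 1: φ=-90°, α=240°
  d=(-0.5000,-0.8660)  start (4,3)  tX=1.0000 tY=0.7044  stride 1/|dx|=2.0000 1/|dy|=1.1547
    cross y-line → (4,2), t=0.7044
    cross x-line → (3,2), t=1.0000 (wall)
  → r_1 = 1.0000
beam 2: φ=-45°, α=285°
  d=(0.2588,-0.9659)  start (4,3)  tX=1.9319 tY=0.6315  stride 1/|dx|=3.8637 1/|dy|=1.0353
    cross y-line → (4,2), t=0.6315
    cross y-line → (4,1), t=1.6668
    cross x-line → (5,1), t=1.9319
    cross y-line → (5,0), t=2.7021 (wall)
  → r_2 = 2.7021
beam 3: φ=45°, α=15°
  d=(0.9659,0.2588)  start (4,3)  tX=0.5176 tY=1.5068  stride 1/|dx|=1.0353 1/|dy|=3.8637
    cross x-line → (5,3), t=0.5176
    cross y-line → (5,4), t=1.5068
    cross x-line → (6,4), t=1.5529 (wall)
  → r_3 = 1.5529
beam 4: φ=90°, α=60°
  d=(0.5000,0.8660)  start (4,3)  tX=1.0000 tY=0.4503  stride 1/|dx|=2.0000 1/|dy|=1.1547
    cross y-line → (4,4), t=0.4503
    cross x-line → (5,4), t=1.0000
    cross y-line → (5,5), t=1.6050 (wall)
  → r_4 = 1.6050

ranges = [1.0000, 2.7021, 1.5529, 1.6050]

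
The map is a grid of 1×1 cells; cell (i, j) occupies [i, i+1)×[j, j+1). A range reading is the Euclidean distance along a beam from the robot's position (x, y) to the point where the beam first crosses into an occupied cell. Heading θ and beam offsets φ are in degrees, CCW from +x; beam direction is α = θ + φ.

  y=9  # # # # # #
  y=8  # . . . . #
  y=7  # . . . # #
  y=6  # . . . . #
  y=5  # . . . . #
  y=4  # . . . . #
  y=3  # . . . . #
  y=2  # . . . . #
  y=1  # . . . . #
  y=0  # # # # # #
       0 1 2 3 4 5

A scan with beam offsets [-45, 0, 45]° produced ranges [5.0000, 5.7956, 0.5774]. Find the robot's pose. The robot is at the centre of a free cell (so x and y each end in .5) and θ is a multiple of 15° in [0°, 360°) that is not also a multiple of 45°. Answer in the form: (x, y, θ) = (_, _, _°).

Candidates: 31 free-cell centres × 16 headings = 496 poses. Raycast each; keep the one whose scan matches to 4 dp.
  (4.5, 2.5, 195°): beam 1 = 4.0415 ≠ 5.0000 ✗
  (2.5, 4.5, 120°): beam 1 = 4.6587 ≠ 5.0000 ✗
  (3.5, 2.5, 210°): beam 1 = 2.5882 ≠ 5.0000 ✗
  (3.5, 3.5, 75°): beam 1 = 1.7321 ≠ 5.0000 ✗
  (3.5, 5.5, 30°): beam 1 = 1.5529 ≠ 5.0000 ✗
  …
  (3.5, 7.5, 285°): r_1=5.0000, r_2=5.7956, r_3=0.5774 — all match ✓
Only this pose fits every beam.

(x, y, θ) = (3.5, 7.5, 285°)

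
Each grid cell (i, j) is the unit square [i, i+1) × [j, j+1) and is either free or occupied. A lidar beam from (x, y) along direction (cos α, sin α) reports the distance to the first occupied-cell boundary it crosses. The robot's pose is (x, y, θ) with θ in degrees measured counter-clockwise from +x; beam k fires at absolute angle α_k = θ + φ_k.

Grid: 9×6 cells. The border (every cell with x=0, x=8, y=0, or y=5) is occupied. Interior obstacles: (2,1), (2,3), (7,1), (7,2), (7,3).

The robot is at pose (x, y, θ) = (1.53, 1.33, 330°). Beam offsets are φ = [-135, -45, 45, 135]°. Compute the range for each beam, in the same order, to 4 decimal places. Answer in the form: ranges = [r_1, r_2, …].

beam 1: φ=-135°, α=195°
  d=(-0.9659,-0.2588)  start (1,1)  tX=0.5487 tY=1.2750  stride 1/|dx|=1.0353 1/|dy|=3.8637
    cross x-line → (0,1), t=0.5487 (wall)
  → r_1 = 0.5487
beam 2: φ=-45°, α=285°
  d=(0.2588,-0.9659)  start (1,1)  tX=1.8159 tY=0.3416  stride 1/|dx|=3.8637 1/|dy|=1.0353
    cross y-line → (1,0), t=0.3416 (wall)
  → r_2 = 0.3416
beam 3: φ=45°, α=15°
  d=(0.9659,0.2588)  start (1,1)  tX=0.4866 tY=2.5887  stride 1/|dx|=1.0353 1/|dy|=3.8637
    cross x-line → (2,1), t=0.4866 (wall)
  → r_3 = 0.4866
beam 4: φ=135°, α=105°
  d=(-0.2588,0.9659)  start (1,1)  tX=2.0478 tY=0.6936  stride 1/|dx|=3.8637 1/|dy|=1.0353
    cross y-line → (1,2), t=0.6936
    cross y-line → (1,3), t=1.7289
    cross x-line → (0,3), t=2.0478 (wall)
  → r_4 = 2.0478

ranges = [0.5487, 0.3416, 0.4866, 2.0478]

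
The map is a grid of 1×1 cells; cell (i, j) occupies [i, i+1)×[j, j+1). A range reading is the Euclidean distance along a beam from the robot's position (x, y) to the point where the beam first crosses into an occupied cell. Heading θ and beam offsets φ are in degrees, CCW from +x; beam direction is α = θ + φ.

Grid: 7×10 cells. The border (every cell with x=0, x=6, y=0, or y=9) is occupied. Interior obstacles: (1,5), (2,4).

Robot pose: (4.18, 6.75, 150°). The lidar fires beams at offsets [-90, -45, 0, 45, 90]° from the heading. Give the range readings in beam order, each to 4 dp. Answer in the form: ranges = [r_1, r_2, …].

beam 1: φ=-90°, α=60°
  direction (0.5000, 0.8660); cell (4,6); t to first gridline: x 1.6400, y 0.2887 (then +2.0000 / +1.1547)
    (4,7) via y @ 0.2887
    (4,8) via y @ 1.4434
    (5,8) via x @ 1.6400
    (5,9) via y @ 2.5981  # hit
  → r_1 = 2.5981
beam 2: φ=-45°, α=105°
  direction (-0.2588, 0.9659); cell (4,6); t to first gridline: x 0.6955, y 0.2588 (then +3.8637 / +1.0353)
    (4,7) via y @ 0.2588
    (3,7) via x @ 0.6955
    (3,8) via y @ 1.2941
    (3,9) via y @ 2.3294  # hit
  → r_2 = 2.3294
beam 3: φ=0°, α=150°
  direction (-0.8660, 0.5000); cell (4,6); t to first gridline: x 0.2078, y 0.5000 (then +1.1547 / +2.0000)
    (3,6) via x @ 0.2078
    (3,7) via y @ 0.5000
    (2,7) via x @ 1.3625
    (2,8) via y @ 2.5000
    (1,8) via x @ 2.5172
    (0,8) via x @ 3.6719  # hit
  → r_3 = 3.6719
beam 4: φ=45°, α=195°
  direction (-0.9659, -0.2588); cell (4,6); t to first gridline: x 0.1863, y 2.8978 (then +1.0353 / +3.8637)
    (3,6) via x @ 0.1863
    (2,6) via x @ 1.2216
    (1,6) via x @ 2.2569
    (1,5) via y @ 2.8978  # hit
  → r_4 = 2.8978
beam 5: φ=90°, α=240°
  direction (-0.5000, -0.8660); cell (4,6); t to first gridline: x 0.3600, y 0.8660 (then +2.0000 / +1.1547)
    (3,6) via x @ 0.3600
    (3,5) via y @ 0.8660
    (3,4) via y @ 2.0207
    (2,4) via x @ 2.3600  # hit
  → r_5 = 2.3600

ranges = [2.5981, 2.3294, 3.6719, 2.8978, 2.3600]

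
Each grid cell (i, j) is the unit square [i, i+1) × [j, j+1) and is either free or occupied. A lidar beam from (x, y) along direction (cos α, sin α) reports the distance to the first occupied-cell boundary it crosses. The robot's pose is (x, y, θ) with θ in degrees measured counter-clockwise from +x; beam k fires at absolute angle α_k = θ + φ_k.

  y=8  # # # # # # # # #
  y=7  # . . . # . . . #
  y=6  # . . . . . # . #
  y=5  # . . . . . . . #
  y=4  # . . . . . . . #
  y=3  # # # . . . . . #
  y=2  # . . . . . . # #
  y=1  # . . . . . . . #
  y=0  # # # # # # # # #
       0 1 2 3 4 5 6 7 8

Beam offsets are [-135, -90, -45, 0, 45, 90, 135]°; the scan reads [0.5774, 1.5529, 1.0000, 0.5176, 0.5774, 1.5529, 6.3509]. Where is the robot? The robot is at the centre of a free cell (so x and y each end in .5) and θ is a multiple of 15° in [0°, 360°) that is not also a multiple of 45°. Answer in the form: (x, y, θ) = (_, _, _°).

(x, y, θ) = (6.5, 7.5, 75°)

The pose lattice has 44·16 = 704 candidates. Test each by forward raycasting.
  (6.5, 4.5, 120°): beam 1 = 1.5529 ≠ 0.5774 ✗
  (1.5, 7.5, 150°): beam 1 = 1.9319 ≠ 0.5774 ✗
  (3.5, 4.5, 255°): beam 1 = 4.0415 ≠ 0.5774 ✗
  …
  (6.5, 7.5, 75°): r_1=0.5774, r_2=1.5529, r_3=1.0000, r_4=0.5176, r_5=0.5774, r_6=1.5529, r_7=6.3509 — all match ✓
Unique over the lattice → pose = (6.5, 7.5, 75°).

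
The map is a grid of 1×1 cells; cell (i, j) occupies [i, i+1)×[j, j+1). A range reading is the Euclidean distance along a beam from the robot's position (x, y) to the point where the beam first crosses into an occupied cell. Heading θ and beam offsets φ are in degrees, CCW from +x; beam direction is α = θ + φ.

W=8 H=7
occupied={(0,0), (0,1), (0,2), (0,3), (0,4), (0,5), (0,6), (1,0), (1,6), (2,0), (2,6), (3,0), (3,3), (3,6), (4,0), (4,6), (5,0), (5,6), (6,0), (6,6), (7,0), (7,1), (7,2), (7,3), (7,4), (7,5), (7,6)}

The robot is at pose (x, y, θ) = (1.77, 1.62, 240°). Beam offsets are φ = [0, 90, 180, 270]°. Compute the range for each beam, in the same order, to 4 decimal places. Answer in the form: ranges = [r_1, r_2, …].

beam 1: φ=0°, α=240°
  d=(-0.5000,-0.8660)  start (1,1)  tX=1.5400 tY=0.7159  stride 1/|dx|=2.0000 1/|dy|=1.1547
    cross y-line → (1,0), t=0.7159 (wall)
  → r_1 = 0.7159
beam 2: φ=90°, α=330°
  d=(0.8660,-0.5000)  start (1,1)  tX=0.2656 tY=1.2400  stride 1/|dx|=1.1547 1/|dy|=2.0000
    cross x-line → (2,1), t=0.2656
    cross y-line → (2,0), t=1.2400 (wall)
  → r_2 = 1.2400
beam 3: φ=180°, α=60°
  d=(0.5000,0.8660)  start (1,1)  tX=0.4600 tY=0.4388  stride 1/|dx|=2.0000 1/|dy|=1.1547
    cross y-line → (1,2), t=0.4388
    cross x-line → (2,2), t=0.4600
    cross y-line → (2,3), t=1.5935
    cross x-line → (3,3), t=2.4600 (wall)
  → r_3 = 2.4600
beam 4: φ=270°, α=150°
  d=(-0.8660,0.5000)  start (1,1)  tX=0.8891 tY=0.7600  stride 1/|dx|=1.1547 1/|dy|=2.0000
    cross y-line → (1,2), t=0.7600
    cross x-line → (0,2), t=0.8891 (wall)
  → r_4 = 0.8891

ranges = [0.7159, 1.2400, 2.4600, 0.8891]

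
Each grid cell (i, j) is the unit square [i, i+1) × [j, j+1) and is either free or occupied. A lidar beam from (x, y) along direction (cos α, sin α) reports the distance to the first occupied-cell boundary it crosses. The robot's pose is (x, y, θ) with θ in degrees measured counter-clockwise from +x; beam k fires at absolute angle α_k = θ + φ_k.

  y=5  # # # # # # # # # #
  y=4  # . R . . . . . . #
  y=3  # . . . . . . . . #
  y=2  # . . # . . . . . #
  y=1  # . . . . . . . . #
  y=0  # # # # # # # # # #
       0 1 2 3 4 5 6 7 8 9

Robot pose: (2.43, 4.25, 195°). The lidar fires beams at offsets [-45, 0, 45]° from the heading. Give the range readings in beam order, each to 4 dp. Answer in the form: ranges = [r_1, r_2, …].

beam 1: φ=-45°, α=150°
  d=(-0.8660,0.5000)  start (2,4)  tX=0.4965 tY=1.5000  stride 1/|dx|=1.1547 1/|dy|=2.0000
    cross x-line → (1,4), t=0.4965
    cross y-line → (1,5), t=1.5000 (wall)
  → r_1 = 1.5000
beam 2: φ=0°, α=195°
  d=(-0.9659,-0.2588)  start (2,4)  tX=0.4452 tY=0.9659  stride 1/|dx|=1.0353 1/|dy|=3.8637
    cross x-line → (1,4), t=0.4452
    cross y-line → (1,3), t=0.9659
    cross x-line → (0,3), t=1.4804 (wall)
  → r_2 = 1.4804
beam 3: φ=45°, α=240°
  d=(-0.5000,-0.8660)  start (2,4)  tX=0.8600 tY=0.2887  stride 1/|dx|=2.0000 1/|dy|=1.1547
    cross y-line → (2,3), t=0.2887
    cross x-line → (1,3), t=0.8600
    cross y-line → (1,2), t=1.4434
    cross y-line → (1,1), t=2.5981
    cross x-line → (0,1), t=2.8600 (wall)
  → r_3 = 2.8600

ranges = [1.5000, 1.4804, 2.8600]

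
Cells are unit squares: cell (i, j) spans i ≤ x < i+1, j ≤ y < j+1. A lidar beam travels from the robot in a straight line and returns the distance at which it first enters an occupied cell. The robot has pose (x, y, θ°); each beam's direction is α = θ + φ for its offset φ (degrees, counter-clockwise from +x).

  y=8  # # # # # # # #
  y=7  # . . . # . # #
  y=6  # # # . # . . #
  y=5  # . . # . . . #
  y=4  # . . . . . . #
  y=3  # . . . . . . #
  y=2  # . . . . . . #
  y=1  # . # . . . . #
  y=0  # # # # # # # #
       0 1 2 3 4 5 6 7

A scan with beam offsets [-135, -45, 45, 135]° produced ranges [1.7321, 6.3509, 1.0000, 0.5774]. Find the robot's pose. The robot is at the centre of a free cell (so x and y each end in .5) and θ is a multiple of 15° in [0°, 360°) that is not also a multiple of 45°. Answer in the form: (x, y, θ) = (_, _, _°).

(x, y, θ) = (1.5, 3.5, 75°)

Candidates: 35 free-cell centres × 16 headings = 560 poses. Raycast each; keep the one whose scan matches to 4 dp.
  (4.5, 3.5, 300°): beam 1 = 3.6235 ≠ 1.7321 ✗
  (4.5, 5.5, 165°): beam 1 = 2.8868 ≠ 1.7321 ✗
  (1.5, 1.5, 300°): beam 1 = 0.5176 ≠ 1.7321 ✗
  …
  (1.5, 3.5, 75°): r_1=1.7321, r_2=6.3509, r_3=1.0000, r_4=0.5774 — all match ✓
Unique over the lattice → pose = (1.5, 3.5, 75°).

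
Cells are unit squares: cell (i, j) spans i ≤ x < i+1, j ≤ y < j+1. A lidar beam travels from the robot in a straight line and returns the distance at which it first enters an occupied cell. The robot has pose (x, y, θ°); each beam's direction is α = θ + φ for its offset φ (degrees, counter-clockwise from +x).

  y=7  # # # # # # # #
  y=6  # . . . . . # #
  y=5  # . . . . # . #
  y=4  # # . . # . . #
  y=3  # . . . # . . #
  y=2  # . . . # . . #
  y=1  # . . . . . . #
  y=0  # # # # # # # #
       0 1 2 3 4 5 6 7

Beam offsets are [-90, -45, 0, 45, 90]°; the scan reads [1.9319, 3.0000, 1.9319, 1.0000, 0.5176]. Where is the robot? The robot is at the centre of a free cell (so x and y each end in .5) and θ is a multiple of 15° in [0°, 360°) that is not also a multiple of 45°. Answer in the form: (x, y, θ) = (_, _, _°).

(x, y, θ) = (6.5, 1.5, 165°)

Enumerate (i+0.5, j+0.5, θ) over the 30 free cells and 16 admissible headings. For each, cast all 5 beams and compare to the given ranges.
  (4.5, 5.5, 150°): beam 1 = 1.7321 ≠ 1.9319 ✗
  (3.5, 3.5, 300°): beam 1 = 2.8868 ≠ 1.9319 ✗
  (5.5, 4.5, 15°): beam 1 = 3.6235 ≠ 1.9319 ✗
  (1.5, 3.5, 15°): beam 1 = 2.5882 ≠ 1.9319 ✗
  (3.5, 6.5, 60°): beam 1 = 1.7321 ≠ 1.9319 ✗
  …
  (6.5, 1.5, 165°): r_1=1.9319, r_2=3.0000, r_3=1.9319, r_4=1.0000, r_5=0.5176 — all match ✓
Unique over the lattice → pose = (6.5, 1.5, 165°).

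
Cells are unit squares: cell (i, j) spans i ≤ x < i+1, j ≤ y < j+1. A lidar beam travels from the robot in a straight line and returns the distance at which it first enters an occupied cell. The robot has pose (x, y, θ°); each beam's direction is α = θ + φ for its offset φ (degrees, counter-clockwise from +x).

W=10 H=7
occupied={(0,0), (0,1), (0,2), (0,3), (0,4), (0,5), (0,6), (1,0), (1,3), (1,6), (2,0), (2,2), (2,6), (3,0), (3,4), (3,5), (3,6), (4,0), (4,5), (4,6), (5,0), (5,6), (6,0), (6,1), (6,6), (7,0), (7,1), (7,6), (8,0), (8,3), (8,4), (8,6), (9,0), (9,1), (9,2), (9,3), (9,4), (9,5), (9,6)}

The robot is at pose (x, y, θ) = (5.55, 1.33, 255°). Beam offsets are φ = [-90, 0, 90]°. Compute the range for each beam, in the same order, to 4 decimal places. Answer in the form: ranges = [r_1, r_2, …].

ranges = [2.6400, 0.3416, 0.4659]

beam 1: φ=-90°, α=165°
  d=(-0.9659,0.2588)  start (5,1)  tX=0.5694 tY=2.5887  stride 1/|dx|=1.0353 1/|dy|=3.8637
    cross x-line → (4,1), t=0.5694
    cross x-line → (3,1), t=1.6047
    cross y-line → (3,2), t=2.5887
    cross x-line → (2,2), t=2.6400 (wall)
  → r_1 = 2.6400
beam 2: φ=0°, α=255°
  d=(-0.2588,-0.9659)  start (5,1)  tX=2.1250 tY=0.3416  stride 1/|dx|=3.8637 1/|dy|=1.0353
    cross y-line → (5,0), t=0.3416 (wall)
  → r_2 = 0.3416
beam 3: φ=90°, α=345°
  d=(0.9659,-0.2588)  start (5,1)  tX=0.4659 tY=1.2750  stride 1/|dx|=1.0353 1/|dy|=3.8637
    cross x-line → (6,1), t=0.4659 (wall)
  → r_3 = 0.4659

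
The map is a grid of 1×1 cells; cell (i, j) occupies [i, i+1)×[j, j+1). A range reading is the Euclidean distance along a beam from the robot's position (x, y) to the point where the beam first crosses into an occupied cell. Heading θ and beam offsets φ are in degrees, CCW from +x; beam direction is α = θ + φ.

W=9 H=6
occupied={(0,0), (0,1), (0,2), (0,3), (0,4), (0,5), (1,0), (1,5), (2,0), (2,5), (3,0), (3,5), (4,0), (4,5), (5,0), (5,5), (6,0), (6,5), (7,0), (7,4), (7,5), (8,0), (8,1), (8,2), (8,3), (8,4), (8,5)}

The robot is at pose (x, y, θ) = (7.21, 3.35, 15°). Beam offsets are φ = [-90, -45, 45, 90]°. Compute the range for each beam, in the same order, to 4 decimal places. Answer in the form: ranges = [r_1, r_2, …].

ranges = [2.4329, 0.9122, 0.7506, 0.6729]

beam 1: φ=-90°, α=285°
  direction (0.2588, -0.9659); cell (7,3); t to first gridline: x 3.0523, y 0.3623 (then +3.8637 / +1.0353)
    (7,2) via y @ 0.3623
    (7,1) via y @ 1.3976
    (7,0) via y @ 2.4329  # hit
  → r_1 = 2.4329
beam 2: φ=-45°, α=330°
  direction (0.8660, -0.5000); cell (7,3); t to first gridline: x 0.9122, y 0.7000 (then +1.1547 / +2.0000)
    (7,2) via y @ 0.7000
    (8,2) via x @ 0.9122  # hit
  → r_2 = 0.9122
beam 3: φ=45°, α=60°
  direction (0.5000, 0.8660); cell (7,3); t to first gridline: x 1.5800, y 0.7506 (then +2.0000 / +1.1547)
    (7,4) via y @ 0.7506  # hit
  → r_3 = 0.7506
beam 4: φ=90°, α=105°
  direction (-0.2588, 0.9659); cell (7,3); t to first gridline: x 0.8114, y 0.6729 (then +3.8637 / +1.0353)
    (7,4) via y @ 0.6729  # hit
  → r_4 = 0.6729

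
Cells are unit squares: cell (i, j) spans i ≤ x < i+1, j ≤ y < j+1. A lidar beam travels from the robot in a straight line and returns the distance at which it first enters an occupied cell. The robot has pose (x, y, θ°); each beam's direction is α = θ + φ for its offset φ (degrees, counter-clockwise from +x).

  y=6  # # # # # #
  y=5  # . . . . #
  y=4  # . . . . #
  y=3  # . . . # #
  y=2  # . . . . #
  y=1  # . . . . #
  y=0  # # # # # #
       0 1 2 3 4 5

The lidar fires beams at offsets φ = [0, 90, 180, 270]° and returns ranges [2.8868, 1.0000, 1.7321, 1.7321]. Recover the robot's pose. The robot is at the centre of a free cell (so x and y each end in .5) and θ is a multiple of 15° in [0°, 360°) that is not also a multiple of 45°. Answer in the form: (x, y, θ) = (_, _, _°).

The pose lattice has 19·16 = 304 candidates. Test each by forward raycasting.
  (2.5, 3.5, 255°): beam 1 = 2.5882 ≠ 2.8868 ✗
  (4.5, 1.5, 330°): beam 1 = 0.5774 ≠ 2.8868 ✗
  (3.5, 4.5, 330°): beam 1 = 1.0000 ≠ 2.8868 ✗
  (3.5, 2.5, 345°): beam 1 = 1.5529 ≠ 2.8868 ✗
  …
  (3.5, 4.5, 210°): r_1=2.8868, r_2=1.0000, r_3=1.7321, r_4=1.7321 — all match ✓
No second candidate reproduces the full scan.

(x, y, θ) = (3.5, 4.5, 210°)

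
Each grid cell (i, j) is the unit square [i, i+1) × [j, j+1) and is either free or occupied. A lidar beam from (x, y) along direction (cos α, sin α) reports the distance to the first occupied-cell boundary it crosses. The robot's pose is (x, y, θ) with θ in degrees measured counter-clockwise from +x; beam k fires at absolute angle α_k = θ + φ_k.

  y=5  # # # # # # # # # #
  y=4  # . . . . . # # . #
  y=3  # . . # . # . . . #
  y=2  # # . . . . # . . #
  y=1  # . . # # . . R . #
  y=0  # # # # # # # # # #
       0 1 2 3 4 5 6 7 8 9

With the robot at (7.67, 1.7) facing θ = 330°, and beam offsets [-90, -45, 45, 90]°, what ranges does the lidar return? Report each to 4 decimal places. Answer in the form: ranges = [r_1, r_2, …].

ranges = [0.8083, 0.7247, 1.3769, 2.6600]

beam 1: φ=-90°, α=240°
  direction (-0.5000, -0.8660); cell (7,1); t to first gridline: x 1.3400, y 0.8083 (then +2.0000 / +1.1547)
    (7,0) via y @ 0.8083  # hit
  → r_1 = 0.8083
beam 2: φ=-45°, α=285°
  direction (0.2588, -0.9659); cell (7,1); t to first gridline: x 1.2750, y 0.7247 (then +3.8637 / +1.0353)
    (7,0) via y @ 0.7247  # hit
  → r_2 = 0.7247
beam 3: φ=45°, α=15°
  direction (0.9659, 0.2588); cell (7,1); t to first gridline: x 0.3416, y 1.1591 (then +1.0353 / +3.8637)
    (8,1) via x @ 0.3416
    (8,2) via y @ 1.1591
    (9,2) via x @ 1.3769  # hit
  → r_3 = 1.3769
beam 4: φ=90°, α=60°
  direction (0.5000, 0.8660); cell (7,1); t to first gridline: x 0.6600, y 0.3464 (then +2.0000 / +1.1547)
    (7,2) via y @ 0.3464
    (8,2) via x @ 0.6600
    (8,3) via y @ 1.5011
    (8,4) via y @ 2.6558
    (9,4) via x @ 2.6600  # hit
  → r_4 = 2.6600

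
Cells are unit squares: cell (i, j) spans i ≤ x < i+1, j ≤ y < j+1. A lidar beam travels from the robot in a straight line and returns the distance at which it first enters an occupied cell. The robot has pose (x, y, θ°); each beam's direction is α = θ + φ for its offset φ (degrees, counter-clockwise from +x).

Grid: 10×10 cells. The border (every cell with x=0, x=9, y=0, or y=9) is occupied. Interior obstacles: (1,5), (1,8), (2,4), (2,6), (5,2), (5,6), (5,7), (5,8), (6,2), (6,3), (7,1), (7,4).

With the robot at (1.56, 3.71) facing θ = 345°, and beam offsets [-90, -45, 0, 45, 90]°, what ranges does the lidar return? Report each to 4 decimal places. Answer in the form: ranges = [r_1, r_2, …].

beam 1: φ=-90°, α=255°
  d=(-0.2588,-0.9659)  start (1,3)  tX=2.1637 tY=0.7350  stride 1/|dx|=3.8637 1/|dy|=1.0353
    cross y-line → (1,2), t=0.7350
    cross y-line → (1,1), t=1.7703
    cross x-line → (0,1), t=2.1637 (wall)
  → r_1 = 2.1637
beam 2: φ=-45°, α=300°
  d=(0.5000,-0.8660)  start (1,3)  tX=0.8800 tY=0.8198  stride 1/|dx|=2.0000 1/|dy|=1.1547
    cross y-line → (1,2), t=0.8198
    cross x-line → (2,2), t=0.8800
    cross y-line → (2,1), t=1.9745
    cross x-line → (3,1), t=2.8800
    cross y-line → (3,0), t=3.1292 (wall)
  → r_2 = 3.1292
beam 3: φ=0°, α=345°
  d=(0.9659,-0.2588)  start (1,3)  tX=0.4555 tY=2.7432  stride 1/|dx|=1.0353 1/|dy|=3.8637
    cross x-line → (2,3), t=0.4555
    cross x-line → (3,3), t=1.4908
    cross x-line → (4,3), t=2.5261
    cross y-line → (4,2), t=2.7432
    cross x-line → (5,2), t=3.5614 (wall)
  → r_3 = 3.5614
beam 4: φ=45°, α=30°
  d=(0.8660,0.5000)  start (1,3)  tX=0.5081 tY=0.5800  stride 1/|dx|=1.1547 1/|dy|=2.0000
    cross x-line → (2,3), t=0.5081
    cross y-line → (2,4), t=0.5800 (wall)
  → r_4 = 0.5800
beam 5: φ=90°, α=75°
  d=(0.2588,0.9659)  start (1,3)  tX=1.7000 tY=0.3002  stride 1/|dx|=3.8637 1/|dy|=1.0353
    cross y-line → (1,4), t=0.3002
    cross y-line → (1,5), t=1.3355 (wall)
  → r_5 = 1.3355

ranges = [2.1637, 3.1292, 3.5614, 0.5800, 1.3355]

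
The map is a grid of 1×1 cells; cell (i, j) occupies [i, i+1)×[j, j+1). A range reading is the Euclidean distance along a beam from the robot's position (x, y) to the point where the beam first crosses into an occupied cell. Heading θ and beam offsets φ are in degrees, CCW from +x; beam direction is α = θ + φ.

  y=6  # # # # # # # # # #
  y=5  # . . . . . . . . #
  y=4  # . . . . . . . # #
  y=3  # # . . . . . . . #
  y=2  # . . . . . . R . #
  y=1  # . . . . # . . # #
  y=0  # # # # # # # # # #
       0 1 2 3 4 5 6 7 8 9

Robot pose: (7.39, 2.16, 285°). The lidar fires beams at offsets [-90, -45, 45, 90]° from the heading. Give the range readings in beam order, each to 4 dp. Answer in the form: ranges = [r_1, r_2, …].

beam 1: φ=-90°, α=195°
  dir = (cos 195°, sin 195°) = (-0.9659, -0.2588); from cell (7,2)
  next x-line at t=0.4038, next y-line at t=0.6182; Δt_x=1.0353, Δt_y=3.8637
    x: enter (6,2) at t=0.4038
    y: enter (6,1) at t=0.6182
    x: enter (5,1) at t=1.4390 ← occupied
  → r_1 = 1.4390
beam 2: φ=-45°, α=240°
  dir = (cos 240°, sin 240°) = (-0.5000, -0.8660); from cell (7,2)
  next x-line at t=0.7800, next y-line at t=0.1848; Δt_x=2.0000, Δt_y=1.1547
    y: enter (7,1) at t=0.1848
    x: enter (6,1) at t=0.7800
    y: enter (6,0) at t=1.3395 ← occupied
  → r_2 = 1.3395
beam 3: φ=45°, α=330°
  dir = (cos 330°, sin 330°) = (0.8660, -0.5000); from cell (7,2)
  next x-line at t=0.7044, next y-line at t=0.3200; Δt_x=1.1547, Δt_y=2.0000
    y: enter (7,1) at t=0.3200
    x: enter (8,1) at t=0.7044 ← occupied
  → r_3 = 0.7044
beam 4: φ=90°, α=15°
  dir = (cos 15°, sin 15°) = (0.9659, 0.2588); from cell (7,2)
  next x-line at t=0.6315, next y-line at t=3.2455; Δt_x=1.0353, Δt_y=3.8637
    x: enter (8,2) at t=0.6315
    x: enter (9,2) at t=1.6668 ← occupied
  → r_4 = 1.6668

ranges = [1.4390, 1.3395, 0.7044, 1.6668]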